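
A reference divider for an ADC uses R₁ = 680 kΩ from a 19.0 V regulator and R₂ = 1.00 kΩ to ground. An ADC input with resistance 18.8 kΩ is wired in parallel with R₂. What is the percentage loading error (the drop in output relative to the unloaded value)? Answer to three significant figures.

5.04 %

The divider's output (Thévenin) resistance is R₁‖R₂ = 0.9985 kΩ.
Fractional drop under load = R_th/(R_th + R_L) = 0.9985 / (0.9985 + 18.8) = 0.05043.
So the output falls by 5.04 %.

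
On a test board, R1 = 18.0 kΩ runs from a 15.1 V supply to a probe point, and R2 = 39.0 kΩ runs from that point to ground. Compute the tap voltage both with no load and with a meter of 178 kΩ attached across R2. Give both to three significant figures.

Open-circuit: V = 15.1 × 39.0/(18.0 + 39.0) = 10.3 V.
With the load, R2 becomes R2‖R_L = 31.99 kΩ, so V = 15.1 × 31.99/49.99 = 9.66 V.

Unloaded: 10.3 V; loaded: 9.66 V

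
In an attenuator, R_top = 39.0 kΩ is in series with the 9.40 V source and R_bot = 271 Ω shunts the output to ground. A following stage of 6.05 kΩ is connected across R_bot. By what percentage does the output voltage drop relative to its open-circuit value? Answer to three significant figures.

The divider's output (Thévenin) resistance is R_top‖R_bot = 269.1 Ω.
Fractional drop under load = R_th/(R_th + R_L) = 269.1 / (269.1 + 6050) = 0.04259.
So the output falls by 4.26 %.

4.26 %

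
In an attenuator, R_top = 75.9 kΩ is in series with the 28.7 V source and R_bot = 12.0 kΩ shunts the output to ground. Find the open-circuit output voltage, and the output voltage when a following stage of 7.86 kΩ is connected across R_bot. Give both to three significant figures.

Open-circuit: V = 28.7 × 12.0/(75.9 + 12.0) = 3.92 V.
With the load, R_bot becomes R_bot‖R_L = 4.749 kΩ, so V = 28.7 × 4.749/80.65 = 1.69 V.

Unloaded: 3.92 V; loaded: 1.69 V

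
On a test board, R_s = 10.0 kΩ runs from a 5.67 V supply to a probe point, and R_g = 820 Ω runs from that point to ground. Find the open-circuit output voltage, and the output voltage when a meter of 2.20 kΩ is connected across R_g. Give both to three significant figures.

Unloaded: 0.430 V; loaded: 0.320 V

Open-circuit: V = 5.67 × 820/(10000 + 820) = 0.430 V.
With the load, R_g becomes R_g‖R_L = 597.4 Ω, so V = 5.67 × 597.4/10600 = 0.320 V.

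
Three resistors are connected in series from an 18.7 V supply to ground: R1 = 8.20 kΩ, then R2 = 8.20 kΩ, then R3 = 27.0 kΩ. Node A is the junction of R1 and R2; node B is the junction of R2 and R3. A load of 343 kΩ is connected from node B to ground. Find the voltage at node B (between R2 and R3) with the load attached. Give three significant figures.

At node B, R3 is in parallel with the load: R3‖R_L = 25.03 kΩ.
Below node A the resistance is R2 + (R3‖R_L) = 33.23 kΩ, so V_A = 18.7 × 33.23/41.43 = 15.00 V.
Then V_B = V_A × (R3‖R_L)/(R2 + R3‖R_L) = 15.00 × 25.03/33.23 = 11.3 V.

V ≈ 11.3 V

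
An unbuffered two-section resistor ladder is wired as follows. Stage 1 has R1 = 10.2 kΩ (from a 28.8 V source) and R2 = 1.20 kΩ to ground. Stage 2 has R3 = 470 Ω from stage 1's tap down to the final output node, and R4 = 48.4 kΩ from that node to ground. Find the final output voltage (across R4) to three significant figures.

Stage 2 presents R3+R4 = 48870 Ω as a load on stage 1's tap.
Stage 1's lower leg becomes R2‖(R3+R4) = 1171 Ω, so V_mid = 28.8 × 1171/11370 = 2.966 V.
Stage 2 is itself unloaded: V_out = V_mid × R4/(R3+R4) = 2.966 × 48400/48870 = 2.94 V.

V_out ≈ 2.94 V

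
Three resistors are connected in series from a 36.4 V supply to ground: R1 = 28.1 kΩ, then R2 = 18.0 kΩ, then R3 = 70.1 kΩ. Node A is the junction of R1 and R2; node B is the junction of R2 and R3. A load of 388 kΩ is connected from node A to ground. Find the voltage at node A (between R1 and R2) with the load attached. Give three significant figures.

Below node A the series string R2+R3 = 88.10 kΩ sits in parallel with the 388 kΩ load: 71.80 kΩ.
V_A = 36.4 × 71.80/(28.1 + 71.80) = 26.2 V.

V ≈ 26.2 V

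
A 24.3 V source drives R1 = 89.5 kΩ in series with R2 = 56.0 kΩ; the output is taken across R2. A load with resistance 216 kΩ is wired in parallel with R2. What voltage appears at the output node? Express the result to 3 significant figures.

V_out ≈ 8.07 V

The load sits in parallel with R2: R2‖R_L = (56.0 × 216) / (56.0 + 216) = 44.47 kΩ.
V_out = 24.3 × 44.47 / (89.5 + 44.47) = 24.3 × 44.47/134.0 = 8.07 V.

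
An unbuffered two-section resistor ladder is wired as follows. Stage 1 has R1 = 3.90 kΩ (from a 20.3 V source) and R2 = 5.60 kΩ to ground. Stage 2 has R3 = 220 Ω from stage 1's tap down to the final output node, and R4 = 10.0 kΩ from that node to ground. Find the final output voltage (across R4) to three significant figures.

V_out ≈ 9.56 V

Stage 2 presents R3+R4 = 10220 Ω as a load on stage 1's tap.
Stage 1's lower leg becomes R2‖(R3+R4) = 3618 Ω, so V_mid = 20.3 × 3618/7518 = 9.769 V.
Stage 2 is itself unloaded: V_out = V_mid × R4/(R3+R4) = 9.769 × 10000/10220 = 9.56 V.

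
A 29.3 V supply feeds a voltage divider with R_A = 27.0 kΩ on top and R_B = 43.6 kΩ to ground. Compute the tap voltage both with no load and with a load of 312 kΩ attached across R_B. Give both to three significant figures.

Open-circuit: V = 29.3 × 43.6/(27.0 + 43.6) = 18.1 V.
With the load, R_B becomes R_B‖R_L = 38.25 kΩ, so V = 29.3 × 38.25/65.25 = 17.2 V.

Unloaded: 18.1 V; loaded: 17.2 V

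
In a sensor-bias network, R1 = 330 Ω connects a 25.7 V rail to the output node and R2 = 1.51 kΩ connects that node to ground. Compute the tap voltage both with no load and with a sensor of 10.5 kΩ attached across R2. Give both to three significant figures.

Unloaded: 21.1 V; loaded: 20.6 V

Open-circuit: V = 25.7 × 1510/(330 + 1510) = 21.1 V.
With the load, R2 becomes R2‖R_L = 1320 Ω, so V = 25.7 × 1320/1650 = 20.6 V.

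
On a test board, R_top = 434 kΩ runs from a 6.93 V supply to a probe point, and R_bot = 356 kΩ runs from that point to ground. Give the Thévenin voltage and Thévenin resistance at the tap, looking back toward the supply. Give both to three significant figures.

V_th is the open-circuit tap voltage: 6.93 × 356/(434 + 356) = 3.12 V.
With the supply zeroed, R_top and R_bot appear in parallel from the tap: R_th = R_top‖R_bot = (434 × 356)/790.0 = 196 kΩ.

V_th = 3.12 V, R_th = 196 kΩ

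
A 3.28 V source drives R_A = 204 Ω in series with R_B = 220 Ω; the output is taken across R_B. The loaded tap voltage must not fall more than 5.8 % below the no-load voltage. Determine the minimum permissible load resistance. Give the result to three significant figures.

R_L(min) ≈ 1.72 kΩ

Output resistance R_th = R_A‖R_B = (204 × 220)/424.0 = 105.8 Ω.
The fractional drop is R_th/(R_th + R_L); requiring this ≤ 0.0580 gives R_L ≥ R_th(1/0.0580 − 1) = 105.8 × 16.24 = 1.72 kΩ.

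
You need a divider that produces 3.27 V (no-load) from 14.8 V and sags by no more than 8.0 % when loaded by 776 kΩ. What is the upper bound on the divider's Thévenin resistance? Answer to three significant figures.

Loading drop = R_th/(R_th + R_L) ≤ 0.0800, so R_th ≤ R_L · ε/(1−ε) = 776 kΩ × 0.0800/0.9200 = 67.5 kΩ.
(Any R1, R2 with R2/(R1+R2) = 0.221 and R1‖R2 ≤ 67.5 kΩ will meet the spec.)

R_th ≤ 67.5 kΩ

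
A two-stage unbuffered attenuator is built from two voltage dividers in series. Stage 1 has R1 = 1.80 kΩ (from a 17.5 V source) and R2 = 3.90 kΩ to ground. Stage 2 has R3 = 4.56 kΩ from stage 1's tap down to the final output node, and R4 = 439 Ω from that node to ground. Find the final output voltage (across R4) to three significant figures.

V_out ≈ 0.844 V

Stage 2 presents R3+R4 = 4999 Ω as a load on stage 1's tap.
Stage 1's lower leg becomes R2‖(R3+R4) = 2191 Ω, so V_mid = 17.5 × 2191/3991 = 9.607 V.
Stage 2 is itself unloaded: V_out = V_mid × R4/(R3+R4) = 9.607 × 439/4999 = 0.844 V.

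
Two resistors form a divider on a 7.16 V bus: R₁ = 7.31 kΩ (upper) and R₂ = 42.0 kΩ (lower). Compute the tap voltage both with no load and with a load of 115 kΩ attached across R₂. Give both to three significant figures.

Open-circuit: V = 7.16 × 42.0/(7.31 + 42.0) = 6.10 V.
With the load, R₂ becomes R₂‖R_L = 30.76 kΩ, so V = 7.16 × 30.76/38.07 = 5.79 V.

Unloaded: 6.10 V; loaded: 5.79 V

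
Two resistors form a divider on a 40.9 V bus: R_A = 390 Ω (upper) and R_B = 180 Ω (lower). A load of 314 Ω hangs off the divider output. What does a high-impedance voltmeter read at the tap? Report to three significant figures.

V_out ≈ 9.28 V

The load sits in parallel with R_B: R_B‖R_L = (180 × 314) / (180 + 314) = 114.4 Ω.
V_out = 40.9 × 114.4 / (390 + 114.4) = 40.9 × 114.4/504.4 = 9.28 V.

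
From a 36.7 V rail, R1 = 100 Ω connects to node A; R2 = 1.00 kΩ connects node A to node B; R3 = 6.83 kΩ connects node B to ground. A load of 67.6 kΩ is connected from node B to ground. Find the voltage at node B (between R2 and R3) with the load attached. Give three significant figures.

V ≈ 31.2 V

At node B, R3 is in parallel with the load: R3‖R_L = 6203 Ω.
Below node A the resistance is R2 + (R3‖R_L) = 7203 Ω, so V_A = 36.7 × 7203/7303 = 36.20 V.
Then V_B = V_A × (R3‖R_L)/(R2 + R3‖R_L) = 36.20 × 6203/7203 = 31.2 V.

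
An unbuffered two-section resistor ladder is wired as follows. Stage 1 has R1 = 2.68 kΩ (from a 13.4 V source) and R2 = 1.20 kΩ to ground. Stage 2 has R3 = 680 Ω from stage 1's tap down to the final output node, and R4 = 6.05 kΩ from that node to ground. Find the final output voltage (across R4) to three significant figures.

Stage 2 presents R3+R4 = 6730 Ω as a load on stage 1's tap.
Stage 1's lower leg becomes R2‖(R3+R4) = 1018 Ω, so V_mid = 13.4 × 1018/3698 = 3.690 V.
Stage 2 is itself unloaded: V_out = V_mid × R4/(R3+R4) = 3.690 × 6050/6730 = 3.32 V.

V_out ≈ 3.32 V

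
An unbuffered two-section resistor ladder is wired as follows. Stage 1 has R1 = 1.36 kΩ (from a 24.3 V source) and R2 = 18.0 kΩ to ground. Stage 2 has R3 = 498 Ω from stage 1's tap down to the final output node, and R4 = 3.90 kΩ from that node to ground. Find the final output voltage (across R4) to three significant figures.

V_out ≈ 15.6 V

Stage 2 presents R3+R4 = 4398 Ω as a load on stage 1's tap.
Stage 1's lower leg becomes R2‖(R3+R4) = 3534 Ω, so V_mid = 24.3 × 3534/4894 = 17.55 V.
Stage 2 is itself unloaded: V_out = V_mid × R4/(R3+R4) = 17.55 × 3900/4398 = 15.6 V.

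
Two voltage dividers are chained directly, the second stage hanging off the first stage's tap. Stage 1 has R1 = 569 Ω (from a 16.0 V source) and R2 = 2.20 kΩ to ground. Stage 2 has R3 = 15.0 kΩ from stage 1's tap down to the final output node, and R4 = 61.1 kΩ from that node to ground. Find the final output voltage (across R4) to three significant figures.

V_out ≈ 10.1 V

Stage 2 presents R3+R4 = 76100 Ω as a load on stage 1's tap.
Stage 1's lower leg becomes R2‖(R3+R4) = 2138 Ω, so V_mid = 16.0 × 2138/2707 = 12.64 V.
Stage 2 is itself unloaded: V_out = V_mid × R4/(R3+R4) = 12.64 × 61100/76100 = 10.1 V.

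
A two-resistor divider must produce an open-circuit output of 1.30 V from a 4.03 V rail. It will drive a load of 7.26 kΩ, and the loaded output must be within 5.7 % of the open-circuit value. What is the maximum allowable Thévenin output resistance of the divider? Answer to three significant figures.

Loading drop = R_th/(R_th + R_L) ≤ 0.0570, so R_th ≤ R_L · ε/(1−ε) = 7.26 kΩ × 0.0570/0.9430 = 439 Ω.
(Any R1, R2 with R2/(R1+R2) = 0.323 and R1‖R2 ≤ 439 Ω will meet the spec.)

R_th ≤ 439 Ω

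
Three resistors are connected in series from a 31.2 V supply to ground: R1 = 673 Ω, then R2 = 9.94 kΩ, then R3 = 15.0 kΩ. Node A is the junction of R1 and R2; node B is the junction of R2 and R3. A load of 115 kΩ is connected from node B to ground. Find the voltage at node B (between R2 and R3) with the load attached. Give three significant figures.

At node B, R3 is in parallel with the load: R3‖R_L = 13270 Ω.
Below node A the resistance is R2 + (R3‖R_L) = 23210 Ω, so V_A = 31.2 × 23210/23880 = 30.32 V.
Then V_B = V_A × (R3‖R_L)/(R2 + R3‖R_L) = 30.32 × 13270/23210 = 17.3 V.

V ≈ 17.3 V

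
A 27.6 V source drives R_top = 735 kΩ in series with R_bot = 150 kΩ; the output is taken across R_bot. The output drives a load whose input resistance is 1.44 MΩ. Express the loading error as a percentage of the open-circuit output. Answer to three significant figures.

7.96 %

The divider's output (Thévenin) resistance is R_top‖R_bot = 124.6 kΩ.
Fractional drop under load = R_th/(R_th + R_L) = 124.6 / (124.6 + 1440) = 0.07962.
So the output falls by 7.96 %.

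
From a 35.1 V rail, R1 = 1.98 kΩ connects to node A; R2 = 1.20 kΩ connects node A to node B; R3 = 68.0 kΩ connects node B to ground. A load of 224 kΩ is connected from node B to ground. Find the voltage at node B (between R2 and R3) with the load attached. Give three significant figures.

At node B, R3 is in parallel with the load: R3‖R_L = 52.16 kΩ.
Below node A the resistance is R2 + (R3‖R_L) = 53.36 kΩ, so V_A = 35.1 × 53.36/55.34 = 33.84 V.
Then V_B = V_A × (R3‖R_L)/(R2 + R3‖R_L) = 33.84 × 52.16/53.36 = 33.1 V.

V ≈ 33.1 V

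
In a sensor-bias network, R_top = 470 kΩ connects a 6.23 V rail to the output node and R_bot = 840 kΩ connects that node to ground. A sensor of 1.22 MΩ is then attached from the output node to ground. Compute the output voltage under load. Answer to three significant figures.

V_out ≈ 3.20 V

The load sits in parallel with R_bot: R_bot‖R_L = (840 × 1220) / (840 + 1220) = 497.5 kΩ.
V_out = 6.23 × 497.5 / (470 + 497.5) = 6.23 × 497.5/967.5 = 3.20 V.
(Unloaded it would have been 3.99 V.)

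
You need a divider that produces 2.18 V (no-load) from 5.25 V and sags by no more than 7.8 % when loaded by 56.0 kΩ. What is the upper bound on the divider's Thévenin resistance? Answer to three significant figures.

R_th ≤ 4.74 kΩ

Loading drop = R_th/(R_th + R_L) ≤ 0.0780, so R_th ≤ R_L · ε/(1−ε) = 56.0 kΩ × 0.0780/0.9220 = 4.74 kΩ.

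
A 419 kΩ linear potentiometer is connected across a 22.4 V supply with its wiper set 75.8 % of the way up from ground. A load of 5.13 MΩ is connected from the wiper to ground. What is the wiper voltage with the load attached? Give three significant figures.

V ≈ 16.7 V

The wiper splits the pot into (1−α)R = 101.4 kΩ above and αR = 317.6 kΩ below.
Lower section ‖ load = 299.1 kΩ.
V_wiper = 22.4 × 299.1/(101.4 + 299.1) = 16.7 V.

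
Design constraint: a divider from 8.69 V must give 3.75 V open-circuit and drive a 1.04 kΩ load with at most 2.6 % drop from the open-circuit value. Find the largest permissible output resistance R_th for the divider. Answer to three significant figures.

Loading drop = R_th/(R_th + R_L) ≤ 0.0260, so R_th ≤ R_L · ε/(1−ε) = 1.04 kΩ × 0.0260/0.9740 = 27.8 Ω.

R_th ≤ 27.8 Ω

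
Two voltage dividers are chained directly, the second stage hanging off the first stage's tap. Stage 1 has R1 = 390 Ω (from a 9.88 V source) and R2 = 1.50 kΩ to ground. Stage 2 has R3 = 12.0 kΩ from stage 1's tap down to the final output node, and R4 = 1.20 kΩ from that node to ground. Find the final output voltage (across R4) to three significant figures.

V_out ≈ 0.697 V

Stage 2 presents R3+R4 = 13200 Ω as a load on stage 1's tap.
Stage 1's lower leg becomes R2‖(R3+R4) = 1347 Ω, so V_mid = 9.88 × 1347/1737 = 7.662 V.
Stage 2 is itself unloaded: V_out = V_mid × R4/(R3+R4) = 7.662 × 1200/13200 = 0.697 V.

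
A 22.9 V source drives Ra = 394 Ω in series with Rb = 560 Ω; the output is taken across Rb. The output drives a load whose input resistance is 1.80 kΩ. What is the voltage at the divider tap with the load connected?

V_out ≈ 11.9 V

The load sits in parallel with Rb: Rb‖R_L = (560 × 1800) / (560 + 1800) = 427.1 Ω.
V_out = 22.9 × 427.1 / (394 + 427.1) = 22.9 × 427.1/821.1 = 11.9 V.
(Unloaded it would have been 13.4 V.)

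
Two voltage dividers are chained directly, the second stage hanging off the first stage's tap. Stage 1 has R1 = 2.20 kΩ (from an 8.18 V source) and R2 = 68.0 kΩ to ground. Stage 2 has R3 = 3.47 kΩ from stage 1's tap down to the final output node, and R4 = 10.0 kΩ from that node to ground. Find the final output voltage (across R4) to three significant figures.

Stage 2 presents R3+R4 = 13.47 kΩ as a load on stage 1's tap.
Stage 1's lower leg becomes R2‖(R3+R4) = 11.24 kΩ, so V_mid = 8.18 × 11.24/13.44 = 6.841 V.
Stage 2 is itself unloaded: V_out = V_mid × R4/(R3+R4) = 6.841 × 10.0/13.47 = 5.08 V.

V_out ≈ 5.08 V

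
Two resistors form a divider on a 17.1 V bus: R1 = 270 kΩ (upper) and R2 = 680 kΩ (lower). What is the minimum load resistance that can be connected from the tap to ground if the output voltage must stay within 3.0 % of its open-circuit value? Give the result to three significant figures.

Output resistance R_th = R1‖R2 = (270 × 680)/950.0 = 193.3 kΩ.
The fractional drop is R_th/(R_th + R_L); requiring this ≤ 0.0300 gives R_L ≥ R_th(1/0.0300 − 1) = 193.3 × 32.33 = 6.25 MΩ.

R_L(min) ≈ 6.25 MΩ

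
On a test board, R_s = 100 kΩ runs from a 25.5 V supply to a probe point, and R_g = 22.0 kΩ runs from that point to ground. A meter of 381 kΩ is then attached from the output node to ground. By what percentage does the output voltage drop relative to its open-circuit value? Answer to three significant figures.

The divider's output (Thévenin) resistance is R_s‖R_g = 18.03 kΩ.
Fractional drop under load = R_th/(R_th + R_L) = 18.03 / (18.03 + 381) = 0.04519.
So the output falls by 4.52 %.

4.52 %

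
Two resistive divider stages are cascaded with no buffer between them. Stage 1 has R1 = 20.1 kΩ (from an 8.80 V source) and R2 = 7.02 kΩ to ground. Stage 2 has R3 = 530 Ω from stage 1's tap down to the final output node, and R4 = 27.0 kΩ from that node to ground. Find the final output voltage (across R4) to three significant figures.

V_out ≈ 1.88 V

Stage 2 presents R3+R4 = 27530 Ω as a load on stage 1's tap.
Stage 1's lower leg becomes R2‖(R3+R4) = 5594 Ω, so V_mid = 8.80 × 5594/25690 = 1.916 V.
Stage 2 is itself unloaded: V_out = V_mid × R4/(R3+R4) = 1.916 × 27000/27530 = 1.88 V.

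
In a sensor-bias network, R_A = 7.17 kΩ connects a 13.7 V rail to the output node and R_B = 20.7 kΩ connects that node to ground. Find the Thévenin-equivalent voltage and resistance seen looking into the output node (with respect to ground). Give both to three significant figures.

V_th is the open-circuit tap voltage: 13.7 × 20.7/(7.17 + 20.7) = 10.2 V.
With the supply zeroed, R_A and R_B appear in parallel from the tap: R_th = R_A‖R_B = (7.17 × 20.7)/27.87 = 5.33 kΩ.

V_th = 10.2 V, R_th = 5.33 kΩ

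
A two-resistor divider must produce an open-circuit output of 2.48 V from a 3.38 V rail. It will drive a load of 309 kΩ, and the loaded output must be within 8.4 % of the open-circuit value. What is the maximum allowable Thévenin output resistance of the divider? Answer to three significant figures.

Loading drop = R_th/(R_th + R_L) ≤ 0.0840, so R_th ≤ R_L · ε/(1−ε) = 309 kΩ × 0.0840/0.9160 = 28.3 kΩ.
(Any R1, R2 with R2/(R1+R2) = 0.734 and R1‖R2 ≤ 28.3 kΩ will meet the spec.)

R_th ≤ 28.3 kΩ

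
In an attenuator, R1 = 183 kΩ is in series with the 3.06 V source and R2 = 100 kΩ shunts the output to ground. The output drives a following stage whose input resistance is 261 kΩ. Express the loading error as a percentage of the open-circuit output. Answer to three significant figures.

19.9 %

Unloaded V = 3.06 × 100/283.0 = 1.081 V.
Loaded: R2‖R_L = 72.30 kΩ, giving V = 3.06 × 72.30/255.3 = 0.8666 V.
Drop = (1.081 − 0.8666) / 1.081 = 19.9 %.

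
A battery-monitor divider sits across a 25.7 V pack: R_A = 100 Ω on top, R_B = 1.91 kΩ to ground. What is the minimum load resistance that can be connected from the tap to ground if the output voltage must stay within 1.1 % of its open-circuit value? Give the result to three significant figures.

Output resistance R_th = R_A‖R_B = (100 × 1910)/2010 = 95.02 Ω.
The fractional drop is R_th/(R_th + R_L); requiring this ≤ 0.0110 gives R_L ≥ R_th(1/0.0110 − 1) = 95.02 × 89.91 = 8.54 kΩ.

R_L(min) ≈ 8.54 kΩ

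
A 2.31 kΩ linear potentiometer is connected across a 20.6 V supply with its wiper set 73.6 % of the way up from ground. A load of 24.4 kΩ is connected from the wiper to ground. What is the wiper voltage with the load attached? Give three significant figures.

The wiper splits the pot into (1−α)R = 609.8 Ω above and αR = 1700 Ω below.
Lower section ‖ load = 1589 Ω.
V_wiper = 20.6 × 1589/(609.8 + 1589) = 14.9 V.

V ≈ 14.9 V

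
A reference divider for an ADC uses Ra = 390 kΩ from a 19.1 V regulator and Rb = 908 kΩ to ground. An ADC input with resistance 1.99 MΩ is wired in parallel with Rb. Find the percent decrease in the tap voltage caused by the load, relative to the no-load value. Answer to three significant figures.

Unloaded V = 19.1 × 908/1298 = 13.361 V.
Loaded: Rb‖R_L = 623.5 kΩ, giving V = 19.1 × 623.5/1014 = 11.750 V.
Drop = (13.361 − 11.750) / 13.361 = 12.1 %.

12.1 %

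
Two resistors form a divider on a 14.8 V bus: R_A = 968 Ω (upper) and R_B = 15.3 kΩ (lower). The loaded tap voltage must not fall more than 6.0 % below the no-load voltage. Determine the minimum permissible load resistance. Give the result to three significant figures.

R_L(min) ≈ 14.3 kΩ

Output resistance R_th = R_A‖R_B = (968 × 15300)/16270 = 910.4 Ω.
The fractional drop is R_th/(R_th + R_L); requiring this ≤ 0.0600 gives R_L ≥ R_th(1/0.0600 − 1) = 910.4 × 15.67 = 14.3 kΩ.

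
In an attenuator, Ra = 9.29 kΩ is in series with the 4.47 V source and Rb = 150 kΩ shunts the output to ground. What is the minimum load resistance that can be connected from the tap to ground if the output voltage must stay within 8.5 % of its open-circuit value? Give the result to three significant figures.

R_L(min) ≈ 94.2 kΩ

Output resistance R_th = Ra‖Rb = (9.29 × 150)/159.3 = 8.748 kΩ.
The fractional drop is R_th/(R_th + R_L); requiring this ≤ 0.0850 gives R_L ≥ R_th(1/0.0850 − 1) = 8.748 × 10.76 = 94.2 kΩ.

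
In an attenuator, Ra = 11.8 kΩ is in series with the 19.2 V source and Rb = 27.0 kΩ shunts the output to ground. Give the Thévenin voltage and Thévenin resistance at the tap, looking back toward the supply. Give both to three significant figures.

V_th = 13.4 V, R_th = 8.21 kΩ

V_th is the open-circuit tap voltage: 19.2 × 27.0/(11.8 + 27.0) = 13.4 V.
With the supply zeroed, Ra and Rb appear in parallel from the tap: R_th = Ra‖Rb = (11.8 × 27.0)/38.80 = 8.21 kΩ.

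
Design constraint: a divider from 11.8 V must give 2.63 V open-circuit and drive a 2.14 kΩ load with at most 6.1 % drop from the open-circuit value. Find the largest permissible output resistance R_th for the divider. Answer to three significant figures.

Loading drop = R_th/(R_th + R_L) ≤ 0.0610, so R_th ≤ R_L · ε/(1−ε) = 2.14 kΩ × 0.0610/0.9390 = 139 Ω.
(Any R1, R2 with R2/(R1+R2) = 0.223 and R1‖R2 ≤ 139 Ω will meet the spec.)

R_th ≤ 139 Ω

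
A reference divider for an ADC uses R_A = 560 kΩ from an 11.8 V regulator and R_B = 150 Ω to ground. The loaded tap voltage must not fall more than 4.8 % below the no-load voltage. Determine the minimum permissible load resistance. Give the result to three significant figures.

R_L(min) ≈ 2.97 kΩ

Output resistance R_th = R_A‖R_B = (560000 × 150)/560200 = 150.0 Ω.
The fractional drop is R_th/(R_th + R_L); requiring this ≤ 0.0480 gives R_L ≥ R_th(1/0.0480 − 1) = 150.0 × 19.83 = 2.97 kΩ.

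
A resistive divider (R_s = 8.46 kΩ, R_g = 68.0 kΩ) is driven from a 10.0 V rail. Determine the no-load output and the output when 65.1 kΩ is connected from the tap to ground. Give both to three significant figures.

Open-circuit: V = 10.0 × 68.0/(8.46 + 68.0) = 8.89 V.
With the load, R_g becomes R_g‖R_L = 33.26 kΩ, so V = 10.0 × 33.26/41.72 = 7.97 V.

Unloaded: 8.89 V; loaded: 7.97 V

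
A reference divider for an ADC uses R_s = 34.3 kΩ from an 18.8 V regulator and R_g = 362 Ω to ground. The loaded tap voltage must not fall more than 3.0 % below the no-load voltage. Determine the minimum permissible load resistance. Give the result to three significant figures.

R_L(min) ≈ 11.6 kΩ

Output resistance R_th = R_s‖R_g = (34300 × 362)/34660 = 358.2 Ω.
The fractional drop is R_th/(R_th + R_L); requiring this ≤ 0.0300 gives R_L ≥ R_th(1/0.0300 − 1) = 358.2 × 32.33 = 11.6 kΩ.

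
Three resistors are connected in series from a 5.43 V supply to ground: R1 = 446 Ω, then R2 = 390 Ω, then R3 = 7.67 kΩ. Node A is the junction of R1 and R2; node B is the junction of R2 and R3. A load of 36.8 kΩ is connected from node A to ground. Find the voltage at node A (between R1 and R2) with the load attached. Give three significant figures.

V ≈ 5.09 V

Below node A the series string R2+R3 = 8060 Ω sits in parallel with the 36800 Ω load: 6612 Ω.
V_A = 5.43 × 6612/(446 + 6612) = 5.09 V.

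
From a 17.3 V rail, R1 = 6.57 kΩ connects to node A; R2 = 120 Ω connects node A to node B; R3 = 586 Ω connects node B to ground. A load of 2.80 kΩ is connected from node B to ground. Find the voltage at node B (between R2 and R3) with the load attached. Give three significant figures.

At node B, R3 is in parallel with the load: R3‖R_L = 484.6 Ω.
Below node A the resistance is R2 + (R3‖R_L) = 604.6 Ω, so V_A = 17.3 × 604.6/7175 = 1.458 V.
Then V_B = V_A × (R3‖R_L)/(R2 + R3‖R_L) = 1.458 × 484.6/604.6 = 1.17 V.

V ≈ 1.17 V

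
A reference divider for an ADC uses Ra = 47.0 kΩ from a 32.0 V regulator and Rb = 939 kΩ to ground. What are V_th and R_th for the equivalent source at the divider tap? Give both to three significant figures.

V_th is the open-circuit tap voltage: 32.0 × 939/(47.0 + 939) = 30.5 V.
With the supply zeroed, Ra and Rb appear in parallel from the tap: R_th = Ra‖Rb = (47.0 × 939)/986.0 = 44.8 kΩ.

V_th = 30.5 V, R_th = 44.8 kΩ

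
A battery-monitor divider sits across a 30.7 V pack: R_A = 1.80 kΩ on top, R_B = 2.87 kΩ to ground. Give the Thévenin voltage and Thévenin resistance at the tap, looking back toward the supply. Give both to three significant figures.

V_th = 18.9 V, R_th = 1.11 kΩ

V_th is the open-circuit tap voltage: 30.7 × 2.87/(1.80 + 2.87) = 18.9 V.
With the supply zeroed, R_A and R_B appear in parallel from the tap: R_th = R_A‖R_B = (1.80 × 2.87)/4.670 = 1.11 kΩ.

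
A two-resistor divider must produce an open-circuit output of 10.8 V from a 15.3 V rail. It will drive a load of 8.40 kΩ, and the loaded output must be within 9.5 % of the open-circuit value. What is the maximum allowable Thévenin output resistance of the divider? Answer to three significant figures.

R_th ≤ 882 Ω

Loading drop = R_th/(R_th + R_L) ≤ 0.0950, so R_th ≤ R_L · ε/(1−ε) = 8.40 kΩ × 0.0950/0.9050 = 882 Ω.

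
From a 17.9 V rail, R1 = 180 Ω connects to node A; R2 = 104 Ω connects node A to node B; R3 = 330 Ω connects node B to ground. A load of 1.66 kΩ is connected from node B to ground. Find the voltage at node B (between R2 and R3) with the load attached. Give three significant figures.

At node B, R3 is in parallel with the load: R3‖R_L = 275.3 Ω.
Below node A the resistance is R2 + (R3‖R_L) = 379.3 Ω, so V_A = 17.9 × 379.3/559.3 = 12.14 V.
Then V_B = V_A × (R3‖R_L)/(R2 + R3‖R_L) = 12.14 × 275.3/379.3 = 8.81 V.

V ≈ 8.81 V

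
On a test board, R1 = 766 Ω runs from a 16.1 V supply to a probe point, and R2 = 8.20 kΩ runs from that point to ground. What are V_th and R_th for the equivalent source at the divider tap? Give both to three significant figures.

V_th = 14.7 V, R_th = 701 Ω

V_th is the open-circuit tap voltage: 16.1 × 8200/(766 + 8200) = 14.7 V.
With the supply zeroed, R1 and R2 appear in parallel from the tap: R_th = R1‖R2 = (766 × 8200)/8966 = 701 Ω.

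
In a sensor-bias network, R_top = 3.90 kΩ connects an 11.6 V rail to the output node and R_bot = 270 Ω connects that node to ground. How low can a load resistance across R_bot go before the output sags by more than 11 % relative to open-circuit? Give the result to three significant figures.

R_L(min) ≈ 2.04 kΩ

Output resistance R_th = R_top‖R_bot = (3900 × 270)/4170 = 252.5 Ω.
The fractional drop is R_th/(R_th + R_L); requiring this ≤ 0.110 gives R_L ≥ R_th(1/0.110 − 1) = 252.5 × 8.091 = 2.04 kΩ.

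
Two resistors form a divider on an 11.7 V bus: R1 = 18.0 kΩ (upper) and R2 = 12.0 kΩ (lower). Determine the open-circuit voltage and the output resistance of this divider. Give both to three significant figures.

V_th = 4.68 V, R_th = 7.20 kΩ

V_th is the open-circuit tap voltage: 11.7 × 12.0/(18.0 + 12.0) = 4.68 V.
With the supply zeroed, R1 and R2 appear in parallel from the tap: R_th = R1‖R2 = (18.0 × 12.0)/30.00 = 7.20 kΩ.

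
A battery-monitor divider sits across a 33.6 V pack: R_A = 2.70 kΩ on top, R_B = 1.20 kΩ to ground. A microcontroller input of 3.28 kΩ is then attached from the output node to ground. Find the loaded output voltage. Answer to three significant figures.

The load sits in parallel with R_B: R_B‖R_L = (1.20 × 3.28) / (1.20 + 3.28) = 0.8786 kΩ.
V_out = 33.6 × 0.8786 / (2.70 + 0.8786) = 33.6 × 0.8786/3.579 = 8.25 V.

V_out ≈ 8.25 V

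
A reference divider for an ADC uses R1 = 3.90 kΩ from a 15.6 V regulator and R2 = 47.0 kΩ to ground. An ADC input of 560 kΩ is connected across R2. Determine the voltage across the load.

V_out ≈ 14.3 V

The load sits in parallel with R2: R2‖R_L = (47.0 × 560) / (47.0 + 560) = 43.36 kΩ.
V_out = 15.6 × 43.36 / (3.90 + 43.36) = 15.6 × 43.36/47.26 = 14.3 V.
(Unloaded it would have been 14.4 V.)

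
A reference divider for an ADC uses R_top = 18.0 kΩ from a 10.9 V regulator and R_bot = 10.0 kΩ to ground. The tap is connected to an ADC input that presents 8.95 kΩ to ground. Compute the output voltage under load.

V_out ≈ 2.27 V

The load sits in parallel with R_bot: R_bot‖R_L = (10.0 × 8.95) / (10.0 + 8.95) = 4.723 kΩ.
V_out = 10.9 × 4.723 / (18.0 + 4.723) = 10.9 × 4.723/22.72 = 2.27 V.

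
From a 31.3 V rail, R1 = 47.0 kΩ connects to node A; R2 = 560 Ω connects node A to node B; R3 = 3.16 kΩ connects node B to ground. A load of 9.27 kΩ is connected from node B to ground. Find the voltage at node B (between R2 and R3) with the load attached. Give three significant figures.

At node B, R3 is in parallel with the load: R3‖R_L = 2357 Ω.
Below node A the resistance is R2 + (R3‖R_L) = 2917 Ω, so V_A = 31.3 × 2917/49920 = 1.829 V.
Then V_B = V_A × (R3‖R_L)/(R2 + R3‖R_L) = 1.829 × 2357/2917 = 1.48 V.

V ≈ 1.48 V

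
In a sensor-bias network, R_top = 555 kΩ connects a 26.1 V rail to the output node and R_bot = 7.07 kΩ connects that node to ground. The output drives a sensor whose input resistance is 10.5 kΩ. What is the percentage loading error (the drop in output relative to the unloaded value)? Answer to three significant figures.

Unloaded V = 26.1 × 7.07/562.1 = 0.3283 V.
Loaded: R_bot‖R_L = 4.225 kΩ, giving V = 26.1 × 4.225/559.2 = 0.1972 V.
Drop = (0.3283 − 0.1972) / 0.3283 = 39.9 %.

39.9 %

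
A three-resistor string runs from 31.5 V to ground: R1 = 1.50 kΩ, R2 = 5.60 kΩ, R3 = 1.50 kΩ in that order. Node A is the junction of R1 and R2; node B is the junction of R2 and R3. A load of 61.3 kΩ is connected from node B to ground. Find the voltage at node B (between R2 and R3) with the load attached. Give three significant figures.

V ≈ 5.39 V

At node B, R3 is in parallel with the load: R3‖R_L = 1.464 kΩ.
Below node A the resistance is R2 + (R3‖R_L) = 7.064 kΩ, so V_A = 31.5 × 7.064/8.564 = 25.98 V.
Then V_B = V_A × (R3‖R_L)/(R2 + R3‖R_L) = 25.98 × 1.464/7.064 = 5.39 V.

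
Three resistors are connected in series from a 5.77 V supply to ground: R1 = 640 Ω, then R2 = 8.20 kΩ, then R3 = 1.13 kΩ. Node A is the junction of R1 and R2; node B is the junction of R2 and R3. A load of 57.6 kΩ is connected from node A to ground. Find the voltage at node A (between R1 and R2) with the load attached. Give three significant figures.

Below node A the series string R2+R3 = 9330 Ω sits in parallel with the 57600 Ω load: 8029 Ω.
V_A = 5.77 × 8029/(640 + 8029) = 5.34 V.

V ≈ 5.34 V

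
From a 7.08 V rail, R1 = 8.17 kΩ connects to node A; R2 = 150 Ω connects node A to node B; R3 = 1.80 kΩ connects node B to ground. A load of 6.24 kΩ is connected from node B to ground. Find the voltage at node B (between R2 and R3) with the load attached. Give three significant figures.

At node B, R3 is in parallel with the load: R3‖R_L = 1397 Ω.
Below node A the resistance is R2 + (R3‖R_L) = 1547 Ω, so V_A = 7.08 × 1547/9717 = 1.127 V.
Then V_B = V_A × (R3‖R_L)/(R2 + R3‖R_L) = 1.127 × 1397/1547 = 1.02 V.

V ≈ 1.02 V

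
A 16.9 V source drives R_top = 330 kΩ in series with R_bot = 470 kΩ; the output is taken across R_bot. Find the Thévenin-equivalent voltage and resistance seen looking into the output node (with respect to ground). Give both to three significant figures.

V_th is the open-circuit tap voltage: 16.9 × 470/(330 + 470) = 9.93 V.
With the supply zeroed, R_top and R_bot appear in parallel from the tap: R_th = R_top‖R_bot = (330 × 470)/800.0 = 194 kΩ.

V_th = 9.93 V, R_th = 194 kΩ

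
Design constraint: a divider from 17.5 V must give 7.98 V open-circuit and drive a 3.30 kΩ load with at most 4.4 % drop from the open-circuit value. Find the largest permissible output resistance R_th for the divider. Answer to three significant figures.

R_th ≤ 152 Ω

Loading drop = R_th/(R_th + R_L) ≤ 0.0440, so R_th ≤ R_L · ε/(1−ε) = 3.30 kΩ × 0.0440/0.9560 = 152 Ω.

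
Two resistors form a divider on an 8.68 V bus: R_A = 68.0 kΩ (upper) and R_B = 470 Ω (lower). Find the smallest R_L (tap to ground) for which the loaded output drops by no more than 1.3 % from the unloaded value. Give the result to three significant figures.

R_L(min) ≈ 35.4 kΩ

Output resistance R_th = R_A‖R_B = (68000 × 470)/68470 = 466.8 Ω.
The fractional drop is R_th/(R_th + R_L); requiring this ≤ 0.0130 gives R_L ≥ R_th(1/0.0130 − 1) = 466.8 × 75.92 = 35.4 kΩ.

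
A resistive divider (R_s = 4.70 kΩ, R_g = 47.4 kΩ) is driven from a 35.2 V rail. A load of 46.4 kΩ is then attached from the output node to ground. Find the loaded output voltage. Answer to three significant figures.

V_out ≈ 29.3 V

The load sits in parallel with R_g: R_g‖R_L = (47.4 × 46.4) / (47.4 + 46.4) = 23.45 kΩ.
V_out = 35.2 × 23.45 / (4.70 + 23.45) = 35.2 × 23.45/28.15 = 29.3 V.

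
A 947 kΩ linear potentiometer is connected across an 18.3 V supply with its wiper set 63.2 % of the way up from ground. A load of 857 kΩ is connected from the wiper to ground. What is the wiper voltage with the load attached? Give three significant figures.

The wiper splits the pot into (1−α)R = 348.5 kΩ above and αR = 598.5 kΩ below.
Lower section ‖ load = 352.4 kΩ.
V_wiper = 18.3 × 352.4/(348.5 + 352.4) = 9.20 V.

V ≈ 9.20 V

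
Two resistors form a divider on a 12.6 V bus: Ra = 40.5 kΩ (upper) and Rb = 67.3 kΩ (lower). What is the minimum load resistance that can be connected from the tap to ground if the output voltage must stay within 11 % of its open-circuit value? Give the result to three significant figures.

R_L(min) ≈ 205 kΩ

Output resistance R_th = Ra‖Rb = (40.5 × 67.3)/107.8 = 25.28 kΩ.
The fractional drop is R_th/(R_th + R_L); requiring this ≤ 0.110 gives R_L ≥ R_th(1/0.110 − 1) = 25.28 × 8.091 = 205 kΩ.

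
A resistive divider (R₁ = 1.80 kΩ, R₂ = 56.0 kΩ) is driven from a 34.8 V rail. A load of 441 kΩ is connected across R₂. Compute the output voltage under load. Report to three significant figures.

V_out ≈ 33.6 V

The load sits in parallel with R₂: R₂‖R_L = (56.0 × 441) / (56.0 + 441) = 49.69 kΩ.
V_out = 34.8 × 49.69 / (1.80 + 49.69) = 34.8 × 49.69/51.49 = 33.6 V.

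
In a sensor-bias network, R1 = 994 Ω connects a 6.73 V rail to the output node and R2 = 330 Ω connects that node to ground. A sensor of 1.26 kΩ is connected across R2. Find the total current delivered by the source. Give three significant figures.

R2‖R_L = 261.5 Ω, so the source sees R1 + R2‖R_L = 1256 Ω.
I = 6.73 V / 1256 Ω = 5.36 mA.

I ≈ 5.36 mA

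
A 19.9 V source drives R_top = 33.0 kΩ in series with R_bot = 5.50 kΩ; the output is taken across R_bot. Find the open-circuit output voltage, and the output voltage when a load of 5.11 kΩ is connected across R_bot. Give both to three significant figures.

Unloaded: 2.84 V; loaded: 1.48 V

Open-circuit: V = 19.9 × 5.50/(33.0 + 5.50) = 2.84 V.
With the load, R_bot becomes R_bot‖R_L = 2.649 kΩ, so V = 19.9 × 2.649/35.65 = 1.48 V.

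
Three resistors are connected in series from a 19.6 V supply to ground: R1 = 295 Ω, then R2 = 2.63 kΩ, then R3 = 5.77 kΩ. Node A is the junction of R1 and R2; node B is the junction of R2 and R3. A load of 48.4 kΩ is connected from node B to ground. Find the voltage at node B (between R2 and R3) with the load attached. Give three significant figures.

At node B, R3 is in parallel with the load: R3‖R_L = 5155 Ω.
Below node A the resistance is R2 + (R3‖R_L) = 7785 Ω, so V_A = 19.6 × 7785/8080 = 18.88 V.
Then V_B = V_A × (R3‖R_L)/(R2 + R3‖R_L) = 18.88 × 5155/7785 = 12.5 V.

V ≈ 12.5 V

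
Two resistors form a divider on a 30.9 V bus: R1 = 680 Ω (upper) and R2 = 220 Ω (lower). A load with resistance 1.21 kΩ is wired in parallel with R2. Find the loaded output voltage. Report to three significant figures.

V_out ≈ 6.64 V

The load sits in parallel with R2: R2‖R_L = (220 × 1210) / (220 + 1210) = 186.2 Ω.
V_out = 30.9 × 186.2 / (680 + 186.2) = 30.9 × 186.2/866.2 = 6.64 V.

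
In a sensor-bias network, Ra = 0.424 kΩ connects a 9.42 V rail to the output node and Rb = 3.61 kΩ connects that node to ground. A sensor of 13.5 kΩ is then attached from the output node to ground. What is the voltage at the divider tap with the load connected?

V_out ≈ 8.20 V

The load sits in parallel with Rb: Rb‖R_L = (3610 × 13500) / (3610 + 13500) = 2848 Ω.
V_out = 9.42 × 2848 / (424 + 2848) = 9.42 × 2848/3272 = 8.20 V.
(Unloaded it would have been 8.43 V.)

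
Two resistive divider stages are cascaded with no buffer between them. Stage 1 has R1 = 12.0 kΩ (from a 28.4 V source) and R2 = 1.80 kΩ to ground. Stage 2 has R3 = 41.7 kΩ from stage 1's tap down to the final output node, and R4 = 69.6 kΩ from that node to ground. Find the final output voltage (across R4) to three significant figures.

V_out ≈ 2.28 V

Stage 2 presents R3+R4 = 111.3 kΩ as a load on stage 1's tap.
Stage 1's lower leg becomes R2‖(R3+R4) = 1.771 kΩ, so V_mid = 28.4 × 1.771/13.77 = 3.653 V.
Stage 2 is itself unloaded: V_out = V_mid × R4/(R3+R4) = 3.653 × 69.6/111.3 = 2.28 V.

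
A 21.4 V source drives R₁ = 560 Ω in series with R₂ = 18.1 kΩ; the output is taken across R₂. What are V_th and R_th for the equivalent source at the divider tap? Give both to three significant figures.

V_th is the open-circuit tap voltage: 21.4 × 18100/(560 + 18100) = 20.8 V.
With the supply zeroed, R₁ and R₂ appear in parallel from the tap: R_th = R₁‖R₂ = (560 × 18100)/18660 = 543 Ω.

V_th = 20.8 V, R_th = 543 Ω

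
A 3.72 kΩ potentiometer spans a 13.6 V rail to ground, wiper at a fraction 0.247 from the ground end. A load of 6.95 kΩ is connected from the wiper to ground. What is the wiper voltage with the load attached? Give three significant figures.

V ≈ 3.06 V

The wiper splits the pot into (1−α)R = 2801 Ω above and αR = 918.8 Ω below.
Lower section ‖ load = 811.5 Ω.
V_wiper = 13.6 × 811.5/(2801 + 811.5) = 3.06 V.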